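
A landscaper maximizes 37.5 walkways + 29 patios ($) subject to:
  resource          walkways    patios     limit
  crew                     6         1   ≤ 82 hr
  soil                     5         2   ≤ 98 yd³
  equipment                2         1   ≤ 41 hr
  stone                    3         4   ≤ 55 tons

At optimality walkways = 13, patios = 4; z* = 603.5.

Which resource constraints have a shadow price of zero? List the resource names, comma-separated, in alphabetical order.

equipment, soil

crew: 82/82 (binding)
soil: 73/98 (slack 25)
equipment: 30/41 (slack 11)
stone: 55/55 (binding)
By complementary slackness, a constraint with positive slack has shadow price 0 → equipment, soil.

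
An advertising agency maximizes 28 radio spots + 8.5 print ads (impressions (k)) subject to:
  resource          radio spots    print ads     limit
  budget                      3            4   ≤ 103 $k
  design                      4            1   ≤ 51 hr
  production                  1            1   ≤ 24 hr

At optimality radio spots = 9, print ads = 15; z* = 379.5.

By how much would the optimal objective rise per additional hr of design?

At the optimum: budget uses 87 of 103 (slack = 16); design uses 51 of 51 (binding); production uses 24 of 24 (binding).
Slack constraints have shadow price 0 (complementary slackness).
Dual feasibility on the basic columns requires 4·y_design + 1·y_production = 28, 1·y_design + 1·y_production = 8.5.
Solving: y_design = 6.5, y_production = 2.
Shadow price of design = 6.5.

6.5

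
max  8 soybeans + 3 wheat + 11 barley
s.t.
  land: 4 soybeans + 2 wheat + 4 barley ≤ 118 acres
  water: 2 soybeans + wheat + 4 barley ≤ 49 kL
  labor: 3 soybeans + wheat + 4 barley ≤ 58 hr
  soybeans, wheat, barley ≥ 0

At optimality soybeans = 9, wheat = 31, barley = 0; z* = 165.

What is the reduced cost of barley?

At the optimum: land uses 98 of 118 (slack = 20); water uses 49 of 49 (binding); labor uses 58 of 58 (binding).
Since land is not tight, its dual is 0.
From A_Bᵀ y = c: 2·y_water + 3·y_labor = 8; 1·y_water + 1·y_labor = 3.
This yields shadow prices y_water = 1, y_labor = 2.
Reduced cost of barley: c₃ − yᵀa₃ = 11 − (1·4 + 2·4) = 11 − 12 = -1.

-1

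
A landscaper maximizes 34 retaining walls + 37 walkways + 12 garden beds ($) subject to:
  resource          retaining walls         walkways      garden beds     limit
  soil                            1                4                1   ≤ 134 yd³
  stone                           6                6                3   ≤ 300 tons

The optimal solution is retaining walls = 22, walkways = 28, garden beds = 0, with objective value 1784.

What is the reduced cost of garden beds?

At the optimum: soil uses 134 of 134 (binding); stone uses 300 of 300 (binding).
The binding rows give the dual system: 1·y_soil + 6·y_stone = 34 and 4·y_soil + 6·y_stone = 37.
Solving: y_soil = 1, y_stone = 5.5.
Reduced cost of garden beds: c₃ − yᵀa₃ = 12 − (1·1 + 5.5·3) = 12 − 17.5 = -5.5.

-5.5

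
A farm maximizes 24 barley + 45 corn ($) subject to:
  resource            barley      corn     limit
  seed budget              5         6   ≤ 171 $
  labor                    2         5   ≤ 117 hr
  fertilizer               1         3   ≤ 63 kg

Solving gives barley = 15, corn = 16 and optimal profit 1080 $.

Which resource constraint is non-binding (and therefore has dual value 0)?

labor

seed budget: 171/171 (binding)
labor: 110/117 (slack 7)
fertilizer: 63/63 (binding)
By complementary slackness, a constraint with positive slack has shadow price 0 → labor.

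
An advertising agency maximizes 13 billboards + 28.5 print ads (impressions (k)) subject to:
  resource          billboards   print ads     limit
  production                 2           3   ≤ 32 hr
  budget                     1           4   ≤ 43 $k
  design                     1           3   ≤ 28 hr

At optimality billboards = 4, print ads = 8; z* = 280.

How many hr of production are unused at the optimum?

0

production used = 2·4 + 3·8 = 32; slack = 32 − 32 = 0.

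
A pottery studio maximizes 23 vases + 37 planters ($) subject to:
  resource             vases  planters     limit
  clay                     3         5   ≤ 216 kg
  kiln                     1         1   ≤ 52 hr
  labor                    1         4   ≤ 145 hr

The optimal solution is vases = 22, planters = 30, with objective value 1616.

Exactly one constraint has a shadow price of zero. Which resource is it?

labor

clay: 216/216 (binding)
kiln: 52/52 (binding)
labor: 142/145 (slack 3)
By complementary slackness, a constraint with positive slack has shadow price 0 → labor.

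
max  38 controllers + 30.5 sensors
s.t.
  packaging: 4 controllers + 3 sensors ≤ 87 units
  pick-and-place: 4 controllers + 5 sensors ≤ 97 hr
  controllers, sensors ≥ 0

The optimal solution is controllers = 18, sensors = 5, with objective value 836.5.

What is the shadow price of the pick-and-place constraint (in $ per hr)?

1

Check each constraint at x*: packaging 87/87 (tight); pick-and-place 97/97 (tight).
The binding rows give the dual system: 4·y_packaging + 4·y_pick-and-place = 38 and 3·y_packaging + 5·y_pick-and-place = 30.5.
→ y_packaging = 8.5 and y_pick-and-place = 1.
Shadow price of pick-and-place = 1.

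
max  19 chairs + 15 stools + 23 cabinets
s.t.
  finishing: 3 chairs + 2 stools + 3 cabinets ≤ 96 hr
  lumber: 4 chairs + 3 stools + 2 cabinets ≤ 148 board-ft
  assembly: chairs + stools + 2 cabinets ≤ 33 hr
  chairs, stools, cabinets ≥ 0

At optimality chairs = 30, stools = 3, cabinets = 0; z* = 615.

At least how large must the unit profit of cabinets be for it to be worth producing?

Binding: finishing and assembly. Non-binding: lumber (19 unused).
Since lumber is not tight, its dual is 0.
From A_Bᵀ y = c: 3·y_finishing + 1·y_assembly = 19; 2·y_finishing + 1·y_assembly = 15.
Solving: y_finishing = 4, y_assembly = 7.
cabinets enters the basis when its profit ≥ yᵀa₃ = 4·3 + 7·2 = 26.

26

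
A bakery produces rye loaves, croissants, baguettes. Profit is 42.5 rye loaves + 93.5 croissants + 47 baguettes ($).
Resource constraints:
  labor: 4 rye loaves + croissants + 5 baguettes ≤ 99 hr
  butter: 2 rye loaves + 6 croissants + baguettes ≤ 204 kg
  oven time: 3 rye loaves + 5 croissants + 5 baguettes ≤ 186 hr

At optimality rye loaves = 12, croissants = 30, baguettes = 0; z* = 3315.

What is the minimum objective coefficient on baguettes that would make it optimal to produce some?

51

Binding: butter and oven time. Non-binding: labor (21 unused).
By complementary slackness, y = 0 for the non-binding constraint.
Dual feasibility on the basic columns requires 2·y_butter + 3·y_oven time = 42.5, 6·y_butter + 5·y_oven time = 93.5.
→ y_butter = 8.5 and y_oven time = 8.5.
baguettes enters the basis when its profit ≥ yᵀa₃ = 8.5·1 + 8.5·5 = 51.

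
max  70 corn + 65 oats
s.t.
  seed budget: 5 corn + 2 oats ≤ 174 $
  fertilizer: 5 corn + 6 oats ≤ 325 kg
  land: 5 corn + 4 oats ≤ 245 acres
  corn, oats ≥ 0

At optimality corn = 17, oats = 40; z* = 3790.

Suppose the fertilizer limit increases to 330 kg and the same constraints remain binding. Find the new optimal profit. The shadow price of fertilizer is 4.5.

3812.5

Δb = 5, so new z* = 3790 + (4.5)·(5) = 3790 + 22.5 = 3812.5.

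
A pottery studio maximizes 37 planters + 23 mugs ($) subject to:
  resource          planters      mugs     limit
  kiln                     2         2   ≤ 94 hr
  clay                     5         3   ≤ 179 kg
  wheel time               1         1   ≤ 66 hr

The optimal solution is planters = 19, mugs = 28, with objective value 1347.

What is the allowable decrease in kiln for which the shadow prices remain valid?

Binding constraints: kiln, clay. The basis is B = [[2,2],[5,3]] with det -4.
Per unit decrease in kiln, x* moves by d = (0.75, -1.25).
The basis stays optimal until mugs reaches 0; allowable decrease = 22.4 hr.

22.4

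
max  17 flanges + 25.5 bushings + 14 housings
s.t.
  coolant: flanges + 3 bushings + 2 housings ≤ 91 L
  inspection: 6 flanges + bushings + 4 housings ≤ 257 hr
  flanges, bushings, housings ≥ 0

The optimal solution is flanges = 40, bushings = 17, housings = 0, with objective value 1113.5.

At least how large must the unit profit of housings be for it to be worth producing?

At the optimum: coolant uses 91 of 91 (binding); inspection uses 257 of 257 (binding).
Dual feasibility on the basic columns requires 1·y_coolant + 6·y_inspection = 17, 3·y_coolant + 1·y_inspection = 25.5.
This yields shadow prices y_coolant = 8, y_inspection = 1.5.
housings enters the basis when its profit ≥ yᵀa₃ = 8·2 + 1.5·4 = 22.

22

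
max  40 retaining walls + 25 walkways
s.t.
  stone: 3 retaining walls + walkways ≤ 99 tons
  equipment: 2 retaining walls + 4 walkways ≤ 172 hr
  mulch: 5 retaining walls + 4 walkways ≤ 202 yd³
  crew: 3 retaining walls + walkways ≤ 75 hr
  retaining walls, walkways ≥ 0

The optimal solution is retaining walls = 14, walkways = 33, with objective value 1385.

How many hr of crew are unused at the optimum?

crew used = 3·14 + 1·33 = 75; slack = 75 − 75 = 0.

0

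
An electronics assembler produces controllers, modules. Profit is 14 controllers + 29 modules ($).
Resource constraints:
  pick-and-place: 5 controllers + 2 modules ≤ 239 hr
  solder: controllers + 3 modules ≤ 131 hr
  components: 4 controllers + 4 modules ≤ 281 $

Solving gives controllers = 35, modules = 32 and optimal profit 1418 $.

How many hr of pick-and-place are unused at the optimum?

0

pick-and-place used = 5·35 + 2·32 = 239; slack = 239 − 239 = 0.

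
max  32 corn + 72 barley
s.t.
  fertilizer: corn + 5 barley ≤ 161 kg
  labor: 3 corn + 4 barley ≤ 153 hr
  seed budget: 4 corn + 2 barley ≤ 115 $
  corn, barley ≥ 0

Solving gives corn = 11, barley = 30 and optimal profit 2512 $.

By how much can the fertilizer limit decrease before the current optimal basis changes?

Binding constraints: fertilizer, labor. The basis is B = [[1,5],[3,4]] with det -11.
Per unit decrease in fertilizer, x* moves by d = (0.3636, -0.2727).
The basis stays optimal until seed budget becomes binding; allowable decrease = 12.1 kg.

12.1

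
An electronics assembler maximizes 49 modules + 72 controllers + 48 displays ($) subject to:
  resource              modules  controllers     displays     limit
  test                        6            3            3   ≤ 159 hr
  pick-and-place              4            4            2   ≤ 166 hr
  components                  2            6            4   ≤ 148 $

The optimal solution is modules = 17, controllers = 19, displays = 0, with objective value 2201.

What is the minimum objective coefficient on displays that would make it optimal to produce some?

Check each constraint at x*: test 159/159 (tight); pick-and-place 144/166 (slack 22); components 148/148 (tight).
Slack constraints have shadow price 0 (complementary slackness).
From A_Bᵀ y = c: 6·y_test + 2·y_components = 49; 3·y_test + 6·y_components = 72.
Solving: y_test = 5, y_components = 9.5.
displays enters the basis when its profit ≥ yᵀa₃ = 5·3 + 9.5·4 = 53.

53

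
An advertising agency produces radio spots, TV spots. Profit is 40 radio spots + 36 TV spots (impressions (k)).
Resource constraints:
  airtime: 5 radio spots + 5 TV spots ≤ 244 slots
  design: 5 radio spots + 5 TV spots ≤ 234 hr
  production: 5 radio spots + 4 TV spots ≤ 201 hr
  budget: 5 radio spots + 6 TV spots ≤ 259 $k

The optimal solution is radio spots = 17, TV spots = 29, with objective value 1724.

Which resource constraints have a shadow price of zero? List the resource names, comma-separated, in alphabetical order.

airtime, design

airtime: 230/244 (slack 14)
design: 230/234 (slack 4)
production: 201/201 (binding)
budget: 259/259 (binding)
By complementary slackness, a constraint with positive slack has shadow price 0 → airtime, design.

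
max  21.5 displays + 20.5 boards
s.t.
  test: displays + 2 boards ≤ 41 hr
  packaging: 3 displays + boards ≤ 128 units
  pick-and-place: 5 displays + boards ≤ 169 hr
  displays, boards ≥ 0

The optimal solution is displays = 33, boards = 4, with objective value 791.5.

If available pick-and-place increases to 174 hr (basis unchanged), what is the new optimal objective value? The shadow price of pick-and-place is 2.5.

804

Δb = 5, so new z* = 791.5 + (2.5)·(5) = 791.5 + 12.5 = 804.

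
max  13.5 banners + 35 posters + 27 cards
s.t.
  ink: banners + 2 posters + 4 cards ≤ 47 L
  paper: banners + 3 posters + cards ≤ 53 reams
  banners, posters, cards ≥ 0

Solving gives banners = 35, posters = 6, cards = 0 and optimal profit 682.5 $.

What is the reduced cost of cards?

-3

Check each constraint at x*: ink 47/47 (tight); paper 53/53 (tight).
From A_Bᵀ y = c: 1·y_ink + 1·y_paper = 13.5; 2·y_ink + 3·y_paper = 35.
Solving: y_ink = 5.5, y_paper = 8.
Reduced cost of cards: c₃ − yᵀa₃ = 27 − (5.5·4 + 8·1) = 27 − 30 = -3.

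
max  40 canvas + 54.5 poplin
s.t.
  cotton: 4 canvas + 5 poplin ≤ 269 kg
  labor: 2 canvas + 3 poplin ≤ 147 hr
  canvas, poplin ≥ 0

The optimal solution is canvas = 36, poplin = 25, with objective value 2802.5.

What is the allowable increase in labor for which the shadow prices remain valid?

14.4

Binding constraints: cotton, labor. The basis is B = [[4,5],[2,3]] with det 2.
Per unit increase in labor, x* moves by d = (-2.5, 2).
The basis stays optimal until canvas reaches 0; allowable increase = 14.4 hr.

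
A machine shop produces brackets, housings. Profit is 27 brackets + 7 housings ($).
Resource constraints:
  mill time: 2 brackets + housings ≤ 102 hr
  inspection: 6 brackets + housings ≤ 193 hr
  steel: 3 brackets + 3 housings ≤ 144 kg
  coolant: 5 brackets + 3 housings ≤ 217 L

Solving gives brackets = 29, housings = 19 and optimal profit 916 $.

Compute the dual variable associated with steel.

1

Binding: inspection and steel. Non-binding: mill time (25 unused), coolant (15 unused).
By complementary slackness, y = 0 for the non-binding constraints.
The binding rows give the dual system: 6·y_inspection + 3·y_steel = 27 and 1·y_inspection + 3·y_steel = 7.
Solving: y_inspection = 4, y_steel = 1.
Shadow price of steel = 1.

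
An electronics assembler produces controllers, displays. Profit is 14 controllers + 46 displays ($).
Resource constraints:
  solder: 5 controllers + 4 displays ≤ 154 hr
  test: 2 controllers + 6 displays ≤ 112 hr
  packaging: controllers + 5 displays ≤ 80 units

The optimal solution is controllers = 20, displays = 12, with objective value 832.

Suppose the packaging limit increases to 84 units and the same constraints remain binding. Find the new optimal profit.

840

At the optimum: solder uses 148 of 154 (slack = 6); test uses 112 of 112 (binding); packaging uses 80 of 80 (binding).
By complementary slackness, y = 0 for the non-binding constraint.
Dual feasibility on the basic columns requires 2·y_test + 1·y_packaging = 14, 6·y_test + 5·y_packaging = 46.
→ y_test = 6 and y_packaging = 2.
Δz = y_packaging·Δb = 2 × (4) = 8, so new z* = 832 + 8 = 840.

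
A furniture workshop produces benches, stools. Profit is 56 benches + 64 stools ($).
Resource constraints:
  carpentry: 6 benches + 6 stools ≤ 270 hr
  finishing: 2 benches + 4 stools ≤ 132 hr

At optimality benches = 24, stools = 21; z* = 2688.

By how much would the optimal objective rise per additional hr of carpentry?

Check each constraint at x*: carpentry 270/270 (tight); finishing 132/132 (tight).
The binding rows give the dual system: 6·y_carpentry + 2·y_finishing = 56 and 6·y_carpentry + 4·y_finishing = 64.
→ y_carpentry = 8 and y_finishing = 4.
Shadow price of carpentry = 8.

8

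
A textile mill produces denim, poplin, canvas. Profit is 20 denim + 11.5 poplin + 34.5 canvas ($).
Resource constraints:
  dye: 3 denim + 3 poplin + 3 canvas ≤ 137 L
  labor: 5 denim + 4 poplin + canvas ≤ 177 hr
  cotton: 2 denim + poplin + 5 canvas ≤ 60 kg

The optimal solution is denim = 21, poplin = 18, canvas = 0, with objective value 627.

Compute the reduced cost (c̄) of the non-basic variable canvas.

-4

Binding: labor and cotton. Non-binding: dye (20 unused).
Slack constraints have shadow price 0 (complementary slackness).
The binding rows give the dual system: 5·y_labor + 2·y_cotton = 20 and 4·y_labor + 1·y_cotton = 11.5.
Solving: y_labor = 1, y_cotton = 7.5.
Reduced cost of canvas: c₃ − yᵀa₃ = 34.5 − (1·1 + 7.5·5) = 34.5 − 38.5 = -4.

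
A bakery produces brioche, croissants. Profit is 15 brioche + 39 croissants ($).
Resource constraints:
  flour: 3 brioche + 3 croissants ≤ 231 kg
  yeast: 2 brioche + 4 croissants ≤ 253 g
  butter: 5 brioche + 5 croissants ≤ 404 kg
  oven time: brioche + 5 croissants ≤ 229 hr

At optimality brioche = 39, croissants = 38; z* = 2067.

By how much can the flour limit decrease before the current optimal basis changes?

Binding constraints: flour, oven time. The basis is B = [[3,3],[1,5]] with det 12.
Per unit decrease in flour, x* moves by d = (-0.4167, 0.0833).
The basis stays optimal until brioche reaches 0; allowable decrease = 93.6 kg.

93.6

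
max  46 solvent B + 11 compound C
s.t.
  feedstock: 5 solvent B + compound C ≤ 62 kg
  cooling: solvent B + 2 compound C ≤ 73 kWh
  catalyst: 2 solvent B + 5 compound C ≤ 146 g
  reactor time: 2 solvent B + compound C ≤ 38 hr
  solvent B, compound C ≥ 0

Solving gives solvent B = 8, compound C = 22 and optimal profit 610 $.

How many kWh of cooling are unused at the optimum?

21

cooling used = 1·8 + 2·22 = 52; slack = 73 − 52 = 21.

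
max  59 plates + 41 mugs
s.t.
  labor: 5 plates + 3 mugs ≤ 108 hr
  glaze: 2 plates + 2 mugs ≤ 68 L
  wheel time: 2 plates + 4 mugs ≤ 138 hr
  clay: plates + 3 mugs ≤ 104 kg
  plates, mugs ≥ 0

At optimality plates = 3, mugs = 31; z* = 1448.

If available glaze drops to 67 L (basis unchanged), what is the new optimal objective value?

Binding: labor and glaze. Non-binding: wheel time (8 unused), clay (8 unused).
By complementary slackness, y = 0 for the non-binding constraints.
The binding rows give the dual system: 5·y_labor + 2·y_glaze = 59 and 3·y_labor + 2·y_glaze = 41.
Solving: y_labor = 9, y_glaze = 7.
Δz = y_glaze·Δb = 7 × (-1) = -7, so new z* = 1448 − 7 = 1441.

1441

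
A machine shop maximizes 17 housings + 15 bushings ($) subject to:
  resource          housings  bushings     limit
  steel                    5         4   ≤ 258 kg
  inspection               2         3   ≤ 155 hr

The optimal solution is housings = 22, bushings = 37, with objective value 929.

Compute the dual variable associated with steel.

3

Both steel and inspection are binding at x*.
From A_Bᵀ y = c: 5·y_steel + 2·y_inspection = 17; 4·y_steel + 3·y_inspection = 15.
→ y_steel = 3 and y_inspection = 1.
Shadow price of steel = 3.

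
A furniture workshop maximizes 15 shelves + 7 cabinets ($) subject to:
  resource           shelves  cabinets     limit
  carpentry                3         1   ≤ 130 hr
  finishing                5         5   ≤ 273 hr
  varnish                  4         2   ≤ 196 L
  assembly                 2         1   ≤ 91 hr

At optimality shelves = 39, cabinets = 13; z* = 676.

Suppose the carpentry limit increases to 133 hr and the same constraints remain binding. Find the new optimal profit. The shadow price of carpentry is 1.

679

Δb = 3, so new z* = 676 + (1)·(3) = 676 + 3 = 679.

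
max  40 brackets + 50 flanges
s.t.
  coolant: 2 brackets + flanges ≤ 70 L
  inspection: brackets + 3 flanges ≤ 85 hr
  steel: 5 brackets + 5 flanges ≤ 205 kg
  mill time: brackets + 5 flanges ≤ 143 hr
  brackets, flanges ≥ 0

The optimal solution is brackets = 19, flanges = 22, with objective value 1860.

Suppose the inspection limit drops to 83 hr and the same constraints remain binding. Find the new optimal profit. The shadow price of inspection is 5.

Δb = -2, so new z* = 1860 + (5)·(-2) = 1860 − 10 = 1850.

1850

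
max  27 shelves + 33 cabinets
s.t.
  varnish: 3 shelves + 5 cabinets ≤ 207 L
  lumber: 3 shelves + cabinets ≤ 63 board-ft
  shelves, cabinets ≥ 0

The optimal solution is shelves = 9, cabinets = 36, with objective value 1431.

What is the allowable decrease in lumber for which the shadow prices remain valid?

Binding constraints: varnish, lumber. The basis is B = [[3,5],[3,1]] with det -12.
Per unit decrease in lumber, x* moves by d = (-0.4167, 0.25).
The basis stays optimal until shelves reaches 0; allowable decrease = 21.6 board-ft.

21.6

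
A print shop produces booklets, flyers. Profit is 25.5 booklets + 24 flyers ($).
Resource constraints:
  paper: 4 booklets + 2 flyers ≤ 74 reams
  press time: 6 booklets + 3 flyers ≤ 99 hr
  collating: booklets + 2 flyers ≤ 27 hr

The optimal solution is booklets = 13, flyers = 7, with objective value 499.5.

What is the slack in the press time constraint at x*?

0

press time used = 6·13 + 3·7 = 99; slack = 99 − 99 = 0.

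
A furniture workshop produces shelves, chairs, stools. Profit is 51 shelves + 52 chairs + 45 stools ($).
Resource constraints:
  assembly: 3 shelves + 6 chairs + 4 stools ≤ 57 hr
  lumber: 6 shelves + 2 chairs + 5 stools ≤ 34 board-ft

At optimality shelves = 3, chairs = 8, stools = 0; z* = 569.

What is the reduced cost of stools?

-8

Check each constraint at x*: assembly 57/57 (tight); lumber 34/34 (tight).
From A_Bᵀ y = c: 3·y_assembly + 6·y_lumber = 51; 6·y_assembly + 2·y_lumber = 52.
This yields shadow prices y_assembly = 7, y_lumber = 5.
Reduced cost of stools: c₃ − yᵀa₃ = 45 − (7·4 + 5·5) = 45 − 53 = -8.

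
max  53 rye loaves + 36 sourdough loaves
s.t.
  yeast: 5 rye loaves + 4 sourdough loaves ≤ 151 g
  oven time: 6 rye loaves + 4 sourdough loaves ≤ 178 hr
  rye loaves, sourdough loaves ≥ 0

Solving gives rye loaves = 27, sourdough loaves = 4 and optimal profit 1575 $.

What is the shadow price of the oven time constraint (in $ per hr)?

8

Check each constraint at x*: yeast 151/151 (tight); oven time 178/178 (tight).
Dual feasibility on the basic columns requires 5·y_yeast + 6·y_oven time = 53, 4·y_yeast + 4·y_oven time = 36.
→ y_yeast = 1 and y_oven time = 8.
Shadow price of oven time = 8.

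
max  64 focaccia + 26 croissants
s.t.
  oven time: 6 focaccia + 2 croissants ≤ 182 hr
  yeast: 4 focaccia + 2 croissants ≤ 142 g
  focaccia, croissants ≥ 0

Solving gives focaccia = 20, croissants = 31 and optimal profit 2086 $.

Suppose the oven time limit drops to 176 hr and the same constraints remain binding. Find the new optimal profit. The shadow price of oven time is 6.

2050

Δb = -6, so new z* = 2086 + (6)·(-6) = 2086 − 36 = 2050.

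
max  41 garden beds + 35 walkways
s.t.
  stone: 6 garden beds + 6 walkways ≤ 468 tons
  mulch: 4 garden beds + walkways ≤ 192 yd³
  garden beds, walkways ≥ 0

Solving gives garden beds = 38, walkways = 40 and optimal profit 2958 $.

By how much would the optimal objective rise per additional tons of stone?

5.5

Both stone and mulch are binding at x*.
From A_Bᵀ y = c: 6·y_stone + 4·y_mulch = 41; 6·y_stone + 1·y_mulch = 35.
Solving: y_stone = 5.5, y_mulch = 2.
Shadow price of stone = 5.5.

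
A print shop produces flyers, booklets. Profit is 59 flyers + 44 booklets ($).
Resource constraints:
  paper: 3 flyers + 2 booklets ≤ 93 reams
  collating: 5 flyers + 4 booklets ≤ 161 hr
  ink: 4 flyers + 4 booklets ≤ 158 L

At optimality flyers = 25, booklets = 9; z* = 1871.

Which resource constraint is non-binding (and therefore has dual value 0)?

ink

paper: 93/93 (binding)
collating: 161/161 (binding)
ink: 136/158 (slack 22)
By complementary slackness, a constraint with positive slack has shadow price 0 → ink.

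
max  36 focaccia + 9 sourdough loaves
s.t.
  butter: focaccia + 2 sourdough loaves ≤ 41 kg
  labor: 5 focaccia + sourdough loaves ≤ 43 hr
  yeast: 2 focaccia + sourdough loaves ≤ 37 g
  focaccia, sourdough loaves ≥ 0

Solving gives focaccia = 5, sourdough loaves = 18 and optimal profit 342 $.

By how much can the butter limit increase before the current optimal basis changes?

Binding constraints: butter, labor. The basis is B = [[1,2],[5,1]] with det -9.
Per unit increase in butter, x* moves by d = (-0.1111, 0.5556).
The basis stays optimal until yeast becomes binding; allowable increase = 27 kg.

27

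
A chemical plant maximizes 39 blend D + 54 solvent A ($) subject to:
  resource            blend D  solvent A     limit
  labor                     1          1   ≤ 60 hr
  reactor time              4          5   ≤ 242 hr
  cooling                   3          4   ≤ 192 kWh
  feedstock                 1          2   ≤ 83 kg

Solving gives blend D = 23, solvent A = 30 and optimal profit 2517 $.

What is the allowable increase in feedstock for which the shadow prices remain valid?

9

Binding constraints: reactor time, feedstock. The basis is B = [[4,5],[1,2]] with det 3.
Per unit increase in feedstock, x* moves by d = (-1.6667, 1.3333).
The basis stays optimal until cooling becomes binding; allowable increase = 9 kg.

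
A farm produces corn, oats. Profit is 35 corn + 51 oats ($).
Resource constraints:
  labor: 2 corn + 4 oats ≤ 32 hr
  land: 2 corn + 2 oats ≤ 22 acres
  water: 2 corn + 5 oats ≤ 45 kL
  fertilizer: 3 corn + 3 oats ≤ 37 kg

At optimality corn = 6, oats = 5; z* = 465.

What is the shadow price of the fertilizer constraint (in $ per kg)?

0

At the optimum: labor uses 32 of 32 (binding); land uses 22 of 22 (binding); water uses 37 of 45 (slack = 8); fertilizer uses 33 of 37 (slack = 4).
By complementary slackness, y = 0 for the non-binding constraints.
Dual feasibility on the basic columns requires 2·y_labor + 2·y_land = 35, 4·y_labor + 2·y_land = 51.
→ y_labor = 8 and y_land = 9.5.
Shadow price of fertilizer = 0.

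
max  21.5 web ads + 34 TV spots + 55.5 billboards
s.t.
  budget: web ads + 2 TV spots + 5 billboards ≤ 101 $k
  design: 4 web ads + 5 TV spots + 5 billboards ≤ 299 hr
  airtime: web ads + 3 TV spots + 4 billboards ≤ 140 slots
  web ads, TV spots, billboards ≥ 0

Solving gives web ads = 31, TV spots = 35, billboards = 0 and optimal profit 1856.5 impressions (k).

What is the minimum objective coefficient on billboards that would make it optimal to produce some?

Check each constraint at x*: budget 101/101 (tight); design 299/299 (tight); airtime 136/140 (slack 4).
Slack constraints have shadow price 0 (complementary slackness).
From A_Bᵀ y = c: 1·y_budget + 4·y_design = 21.5; 2·y_budget + 5·y_design = 34.
This yields shadow prices y_budget = 9.5, y_design = 3.
billboards enters the basis when its profit ≥ yᵀa₃ = 9.5·5 + 3·5 = 62.5.

62.5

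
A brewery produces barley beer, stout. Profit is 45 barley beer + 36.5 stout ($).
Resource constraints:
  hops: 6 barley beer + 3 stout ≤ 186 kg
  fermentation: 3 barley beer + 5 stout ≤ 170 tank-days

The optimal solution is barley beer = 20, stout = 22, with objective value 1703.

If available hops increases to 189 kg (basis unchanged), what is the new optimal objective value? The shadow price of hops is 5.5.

1719.5

Δb = 3, so new z* = 1703 + (5.5)·(3) = 1703 + 16.5 = 1719.5.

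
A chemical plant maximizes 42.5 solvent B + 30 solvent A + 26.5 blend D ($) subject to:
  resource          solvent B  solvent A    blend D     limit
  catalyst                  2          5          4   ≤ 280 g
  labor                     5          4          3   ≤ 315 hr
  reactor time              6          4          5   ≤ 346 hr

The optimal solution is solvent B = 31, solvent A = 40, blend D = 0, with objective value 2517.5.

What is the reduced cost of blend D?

Binding: labor and reactor time. Non-binding: catalyst (18 unused).
Slack constraints have shadow price 0 (complementary slackness).
From A_Bᵀ y = c: 5·y_labor + 6·y_reactor time = 42.5; 4·y_labor + 4·y_reactor time = 30.
Solving: y_labor = 2.5, y_reactor time = 5.
Reduced cost of blend D: c₃ − yᵀa₃ = 26.5 − (2.5·3 + 5·5) = 26.5 − 32.5 = -6.

-6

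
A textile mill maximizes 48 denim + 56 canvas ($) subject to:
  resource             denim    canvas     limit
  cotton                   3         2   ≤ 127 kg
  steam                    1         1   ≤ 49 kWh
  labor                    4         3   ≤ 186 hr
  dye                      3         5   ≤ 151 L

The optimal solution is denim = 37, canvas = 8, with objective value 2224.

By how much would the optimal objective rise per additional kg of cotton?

8

Check each constraint at x*: cotton 127/127 (tight); steam 45/49 (slack 4); labor 172/186 (slack 14); dye 151/151 (tight).
By complementary slackness, y = 0 for the non-binding constraints.
The binding rows give the dual system: 3·y_cotton + 3·y_dye = 48 and 2·y_cotton + 5·y_dye = 56.
→ y_cotton = 8 and y_dye = 8.
Shadow price of cotton = 8.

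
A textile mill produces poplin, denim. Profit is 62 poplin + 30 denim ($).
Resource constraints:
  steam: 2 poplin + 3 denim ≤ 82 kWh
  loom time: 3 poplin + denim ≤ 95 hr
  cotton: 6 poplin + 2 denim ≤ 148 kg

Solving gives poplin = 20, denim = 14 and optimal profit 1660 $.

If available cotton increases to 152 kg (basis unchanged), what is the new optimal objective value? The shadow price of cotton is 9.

Δb = 4, so new z* = 1660 + (9)·(4) = 1660 + 36 = 1696.

1696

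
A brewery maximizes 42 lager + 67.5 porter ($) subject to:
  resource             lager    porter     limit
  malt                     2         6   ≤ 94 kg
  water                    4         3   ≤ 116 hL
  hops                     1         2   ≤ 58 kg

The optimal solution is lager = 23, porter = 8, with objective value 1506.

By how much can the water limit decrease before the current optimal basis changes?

Binding constraints: malt, water. The basis is B = [[2,6],[4,3]] with det -18.
Per unit decrease in water, x* moves by d = (-0.3333, 0.1111).
The basis stays optimal until lager reaches 0; allowable decrease = 69 hL.

69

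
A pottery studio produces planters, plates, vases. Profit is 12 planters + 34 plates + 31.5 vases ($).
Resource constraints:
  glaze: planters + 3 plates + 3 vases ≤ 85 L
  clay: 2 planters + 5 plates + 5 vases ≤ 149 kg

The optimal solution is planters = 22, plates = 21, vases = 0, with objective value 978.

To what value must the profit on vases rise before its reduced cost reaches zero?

34

Check each constraint at x*: glaze 85/85 (tight); clay 149/149 (tight).
Dual feasibility on the basic columns requires 1·y_glaze + 2·y_clay = 12, 3·y_glaze + 5·y_clay = 34.
Solving: y_glaze = 8, y_clay = 2.
vases enters the basis when its profit ≥ yᵀa₃ = 8·3 + 2·5 = 34.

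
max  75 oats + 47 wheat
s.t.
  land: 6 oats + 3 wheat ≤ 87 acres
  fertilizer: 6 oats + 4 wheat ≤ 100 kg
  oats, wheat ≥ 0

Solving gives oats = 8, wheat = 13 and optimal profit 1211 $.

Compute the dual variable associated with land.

3

Check each constraint at x*: land 87/87 (tight); fertilizer 100/100 (tight).
Dual feasibility on the basic columns requires 6·y_land + 6·y_fertilizer = 75, 3·y_land + 4·y_fertilizer = 47.
This yields shadow prices y_land = 3, y_fertilizer = 9.5.
Shadow price of land = 3.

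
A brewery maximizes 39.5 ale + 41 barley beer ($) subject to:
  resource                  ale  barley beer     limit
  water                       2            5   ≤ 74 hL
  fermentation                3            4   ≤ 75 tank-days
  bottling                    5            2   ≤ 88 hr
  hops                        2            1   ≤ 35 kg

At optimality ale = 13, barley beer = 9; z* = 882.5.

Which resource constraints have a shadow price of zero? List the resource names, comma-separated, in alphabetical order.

water: 71/74 (slack 3)
fermentation: 75/75 (binding)
bottling: 83/88 (slack 5)
hops: 35/35 (binding)
By complementary slackness, a constraint with positive slack has shadow price 0 → bottling, water.

bottling, water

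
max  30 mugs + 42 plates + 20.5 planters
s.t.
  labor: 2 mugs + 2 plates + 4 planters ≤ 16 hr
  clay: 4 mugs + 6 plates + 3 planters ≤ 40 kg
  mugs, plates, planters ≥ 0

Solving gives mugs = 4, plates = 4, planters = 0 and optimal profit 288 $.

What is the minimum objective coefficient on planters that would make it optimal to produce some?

30

Both labor and clay are binding at x*.
The binding rows give the dual system: 2·y_labor + 4·y_clay = 30 and 2·y_labor + 6·y_clay = 42.
→ y_labor = 3 and y_clay = 6.
planters enters the basis when its profit ≥ yᵀa₃ = 3·4 + 6·3 = 30.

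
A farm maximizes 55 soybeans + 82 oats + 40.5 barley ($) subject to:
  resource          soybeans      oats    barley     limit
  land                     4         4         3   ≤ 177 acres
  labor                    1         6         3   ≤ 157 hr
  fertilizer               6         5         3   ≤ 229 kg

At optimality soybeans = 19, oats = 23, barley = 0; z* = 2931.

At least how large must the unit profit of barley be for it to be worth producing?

Binding: labor and fertilizer. Non-binding: land (9 unused).
Slack constraints have shadow price 0 (complementary slackness).
Dual feasibility on the basic columns requires 1·y_labor + 6·y_fertilizer = 55, 6·y_labor + 5·y_fertilizer = 82.
This yields shadow prices y_labor = 7, y_fertilizer = 8.
barley enters the basis when its profit ≥ yᵀa₃ = 7·3 + 8·3 = 45.

45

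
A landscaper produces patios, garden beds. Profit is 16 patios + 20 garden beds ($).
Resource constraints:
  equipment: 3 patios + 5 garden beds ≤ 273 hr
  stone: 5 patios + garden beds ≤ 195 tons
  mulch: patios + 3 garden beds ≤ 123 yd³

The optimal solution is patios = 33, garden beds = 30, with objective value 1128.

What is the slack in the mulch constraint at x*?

0

mulch used = 1·33 + 3·30 = 123; slack = 123 − 123 = 0.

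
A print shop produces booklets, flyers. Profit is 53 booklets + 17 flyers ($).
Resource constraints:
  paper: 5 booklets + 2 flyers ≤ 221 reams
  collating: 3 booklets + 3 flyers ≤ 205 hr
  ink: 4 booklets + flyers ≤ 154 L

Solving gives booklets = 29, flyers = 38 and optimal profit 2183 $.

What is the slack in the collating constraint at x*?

4

collating used = 3·29 + 3·38 = 201; slack = 205 − 201 = 4.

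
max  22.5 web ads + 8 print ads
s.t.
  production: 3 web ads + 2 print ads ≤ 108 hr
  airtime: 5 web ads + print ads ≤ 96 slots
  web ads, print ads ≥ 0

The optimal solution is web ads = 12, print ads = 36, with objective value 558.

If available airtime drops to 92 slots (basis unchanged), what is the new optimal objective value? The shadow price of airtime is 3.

546

Δb = -4, so new z* = 558 + (3)·(-4) = 558 − 12 = 546.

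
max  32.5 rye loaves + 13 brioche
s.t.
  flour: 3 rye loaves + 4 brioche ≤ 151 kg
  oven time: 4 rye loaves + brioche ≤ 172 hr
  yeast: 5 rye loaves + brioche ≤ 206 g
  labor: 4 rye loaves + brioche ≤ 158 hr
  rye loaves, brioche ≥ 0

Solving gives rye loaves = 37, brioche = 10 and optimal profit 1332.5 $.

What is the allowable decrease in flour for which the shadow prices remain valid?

32.5

Binding constraints: flour, labor. The basis is B = [[3,4],[4,1]] with det -13.
Per unit decrease in flour, x* moves by d = (0.0769, -0.3077).
The basis stays optimal until brioche reaches 0; allowable decrease = 32.5 kg.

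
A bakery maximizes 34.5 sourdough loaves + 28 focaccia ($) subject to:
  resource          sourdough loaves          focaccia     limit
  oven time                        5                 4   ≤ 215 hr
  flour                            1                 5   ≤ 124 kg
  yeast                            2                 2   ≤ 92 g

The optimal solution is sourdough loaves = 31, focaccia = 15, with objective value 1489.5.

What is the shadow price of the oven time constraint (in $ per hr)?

6.5

Check each constraint at x*: oven time 215/215 (tight); flour 106/124 (slack 18); yeast 92/92 (tight).
Slack constraints have shadow price 0 (complementary slackness).
From A_Bᵀ y = c: 5·y_oven time + 2·y_yeast = 34.5; 4·y_oven time + 2·y_yeast = 28.
→ y_oven time = 6.5 and y_yeast = 1.
Shadow price of oven time = 6.5.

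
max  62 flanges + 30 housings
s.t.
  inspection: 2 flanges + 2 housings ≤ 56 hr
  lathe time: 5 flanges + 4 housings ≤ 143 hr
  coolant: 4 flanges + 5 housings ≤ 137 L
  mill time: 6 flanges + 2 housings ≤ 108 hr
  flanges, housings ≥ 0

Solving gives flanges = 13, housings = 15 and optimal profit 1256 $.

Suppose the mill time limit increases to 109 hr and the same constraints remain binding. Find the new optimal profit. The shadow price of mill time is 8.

Δb = 1, so new z* = 1256 + (8)·(1) = 1256 + 8 = 1264.

1264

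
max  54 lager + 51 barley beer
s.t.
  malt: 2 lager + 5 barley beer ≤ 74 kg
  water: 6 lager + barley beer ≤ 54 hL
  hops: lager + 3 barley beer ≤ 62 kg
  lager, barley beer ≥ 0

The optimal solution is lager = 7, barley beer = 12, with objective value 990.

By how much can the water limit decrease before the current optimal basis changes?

Binding constraints: malt, water. The basis is B = [[2,5],[6,1]] with det -28.
Per unit decrease in water, x* moves by d = (-0.1786, 0.0714).
The basis stays optimal until lager reaches 0; allowable decrease = 39.2 hL.

39.2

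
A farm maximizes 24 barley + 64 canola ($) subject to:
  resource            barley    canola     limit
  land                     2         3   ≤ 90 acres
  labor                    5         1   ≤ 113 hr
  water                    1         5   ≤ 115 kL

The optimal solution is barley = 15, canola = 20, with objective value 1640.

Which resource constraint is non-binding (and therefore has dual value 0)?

land: 90/90 (binding)
labor: 95/113 (slack 18)
water: 115/115 (binding)
By complementary slackness, a constraint with positive slack has shadow price 0 → labor.

labor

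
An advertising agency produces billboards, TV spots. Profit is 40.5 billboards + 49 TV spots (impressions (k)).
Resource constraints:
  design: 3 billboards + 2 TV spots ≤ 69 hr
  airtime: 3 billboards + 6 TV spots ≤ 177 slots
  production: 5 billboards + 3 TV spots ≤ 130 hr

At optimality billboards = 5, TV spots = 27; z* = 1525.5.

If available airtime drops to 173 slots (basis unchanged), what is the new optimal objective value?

1503.5

Binding: design and airtime. Non-binding: production (24 unused).
By complementary slackness, y = 0 for the non-binding constraint.
Dual feasibility on the basic columns requires 3·y_design + 3·y_airtime = 40.5, 2·y_design + 6·y_airtime = 49.
Solving: y_design = 8, y_airtime = 5.5.
Δz = y_airtime·Δb = 5.5 × (-4) = -22, so new z* = 1525.5 − 22 = 1503.5.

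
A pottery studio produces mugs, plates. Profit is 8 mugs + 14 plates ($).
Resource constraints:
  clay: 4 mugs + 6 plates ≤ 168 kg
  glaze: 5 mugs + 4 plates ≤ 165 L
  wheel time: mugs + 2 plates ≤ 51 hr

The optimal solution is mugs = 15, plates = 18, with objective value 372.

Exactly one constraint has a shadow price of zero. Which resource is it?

clay: 168/168 (binding)
glaze: 147/165 (slack 18)
wheel time: 51/51 (binding)
By complementary slackness, a constraint with positive slack has shadow price 0 → glaze.

glaze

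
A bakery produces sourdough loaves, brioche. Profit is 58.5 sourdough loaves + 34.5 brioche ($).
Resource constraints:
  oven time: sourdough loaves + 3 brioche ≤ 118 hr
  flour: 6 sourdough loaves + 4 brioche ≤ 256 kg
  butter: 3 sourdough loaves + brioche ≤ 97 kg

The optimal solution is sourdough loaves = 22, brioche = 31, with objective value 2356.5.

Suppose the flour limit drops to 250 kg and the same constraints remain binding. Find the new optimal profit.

2311.5

Binding: flour and butter. Non-binding: oven time (3 unused).
By complementary slackness, y = 0 for the non-binding constraint.
Dual feasibility on the basic columns requires 6·y_flour + 3·y_butter = 58.5, 4·y_flour + 1·y_butter = 34.5.
This yields shadow prices y_flour = 7.5, y_butter = 4.5.
Δz = y_flour·Δb = 7.5 × (-6) = -45, so new z* = 2356.5 − 45 = 2311.5.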